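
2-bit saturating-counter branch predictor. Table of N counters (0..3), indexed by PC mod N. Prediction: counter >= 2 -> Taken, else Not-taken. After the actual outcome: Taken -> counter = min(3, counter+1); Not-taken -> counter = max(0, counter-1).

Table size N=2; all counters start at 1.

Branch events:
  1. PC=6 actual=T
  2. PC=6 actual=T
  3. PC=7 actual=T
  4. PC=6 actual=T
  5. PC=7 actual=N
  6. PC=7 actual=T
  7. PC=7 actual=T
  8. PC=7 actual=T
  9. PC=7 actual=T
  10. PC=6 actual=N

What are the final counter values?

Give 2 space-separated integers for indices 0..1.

Ev 1: PC=6 idx=0 pred=N actual=T -> ctr[0]=2
Ev 2: PC=6 idx=0 pred=T actual=T -> ctr[0]=3
Ev 3: PC=7 idx=1 pred=N actual=T -> ctr[1]=2
Ev 4: PC=6 idx=0 pred=T actual=T -> ctr[0]=3
Ev 5: PC=7 idx=1 pred=T actual=N -> ctr[1]=1
Ev 6: PC=7 idx=1 pred=N actual=T -> ctr[1]=2
Ev 7: PC=7 idx=1 pred=T actual=T -> ctr[1]=3
Ev 8: PC=7 idx=1 pred=T actual=T -> ctr[1]=3
Ev 9: PC=7 idx=1 pred=T actual=T -> ctr[1]=3
Ev 10: PC=6 idx=0 pred=T actual=N -> ctr[0]=2

Answer: 2 3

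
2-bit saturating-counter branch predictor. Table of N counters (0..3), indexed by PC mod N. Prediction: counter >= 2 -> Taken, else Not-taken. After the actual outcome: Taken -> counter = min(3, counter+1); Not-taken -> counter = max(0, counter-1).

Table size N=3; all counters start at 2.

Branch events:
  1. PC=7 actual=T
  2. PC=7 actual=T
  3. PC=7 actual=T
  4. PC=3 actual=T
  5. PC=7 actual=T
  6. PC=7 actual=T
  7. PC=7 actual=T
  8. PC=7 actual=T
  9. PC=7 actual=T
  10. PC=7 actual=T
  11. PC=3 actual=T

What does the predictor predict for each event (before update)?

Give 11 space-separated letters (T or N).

Ev 1: PC=7 idx=1 pred=T actual=T -> ctr[1]=3
Ev 2: PC=7 idx=1 pred=T actual=T -> ctr[1]=3
Ev 3: PC=7 idx=1 pred=T actual=T -> ctr[1]=3
Ev 4: PC=3 idx=0 pred=T actual=T -> ctr[0]=3
Ev 5: PC=7 idx=1 pred=T actual=T -> ctr[1]=3
Ev 6: PC=7 idx=1 pred=T actual=T -> ctr[1]=3
Ev 7: PC=7 idx=1 pred=T actual=T -> ctr[1]=3
Ev 8: PC=7 idx=1 pred=T actual=T -> ctr[1]=3
Ev 9: PC=7 idx=1 pred=T actual=T -> ctr[1]=3
Ev 10: PC=7 idx=1 pred=T actual=T -> ctr[1]=3
Ev 11: PC=3 idx=0 pred=T actual=T -> ctr[0]=3

Answer: T T T T T T T T T T T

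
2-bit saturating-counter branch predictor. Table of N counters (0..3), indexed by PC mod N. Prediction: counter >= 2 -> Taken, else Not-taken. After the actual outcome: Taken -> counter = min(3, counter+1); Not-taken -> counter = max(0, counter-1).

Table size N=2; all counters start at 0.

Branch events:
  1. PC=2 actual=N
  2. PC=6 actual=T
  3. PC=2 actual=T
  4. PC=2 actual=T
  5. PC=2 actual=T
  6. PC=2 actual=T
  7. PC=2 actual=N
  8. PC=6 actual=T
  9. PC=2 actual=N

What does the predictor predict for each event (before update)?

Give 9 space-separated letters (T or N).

Answer: N N N T T T T T T

Derivation:
Ev 1: PC=2 idx=0 pred=N actual=N -> ctr[0]=0
Ev 2: PC=6 idx=0 pred=N actual=T -> ctr[0]=1
Ev 3: PC=2 idx=0 pred=N actual=T -> ctr[0]=2
Ev 4: PC=2 idx=0 pred=T actual=T -> ctr[0]=3
Ev 5: PC=2 idx=0 pred=T actual=T -> ctr[0]=3
Ev 6: PC=2 idx=0 pred=T actual=T -> ctr[0]=3
Ev 7: PC=2 idx=0 pred=T actual=N -> ctr[0]=2
Ev 8: PC=6 idx=0 pred=T actual=T -> ctr[0]=3
Ev 9: PC=2 idx=0 pred=T actual=N -> ctr[0]=2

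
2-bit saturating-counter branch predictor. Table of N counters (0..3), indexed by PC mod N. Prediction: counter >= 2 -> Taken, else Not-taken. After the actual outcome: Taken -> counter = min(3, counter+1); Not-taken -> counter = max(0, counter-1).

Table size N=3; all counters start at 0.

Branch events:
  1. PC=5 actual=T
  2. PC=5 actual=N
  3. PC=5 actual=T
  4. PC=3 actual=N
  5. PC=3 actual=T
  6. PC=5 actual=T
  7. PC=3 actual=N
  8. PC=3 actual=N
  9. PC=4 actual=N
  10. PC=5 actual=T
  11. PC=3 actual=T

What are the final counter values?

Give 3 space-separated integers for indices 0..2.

Answer: 1 0 3

Derivation:
Ev 1: PC=5 idx=2 pred=N actual=T -> ctr[2]=1
Ev 2: PC=5 idx=2 pred=N actual=N -> ctr[2]=0
Ev 3: PC=5 idx=2 pred=N actual=T -> ctr[2]=1
Ev 4: PC=3 idx=0 pred=N actual=N -> ctr[0]=0
Ev 5: PC=3 idx=0 pred=N actual=T -> ctr[0]=1
Ev 6: PC=5 idx=2 pred=N actual=T -> ctr[2]=2
Ev 7: PC=3 idx=0 pred=N actual=N -> ctr[0]=0
Ev 8: PC=3 idx=0 pred=N actual=N -> ctr[0]=0
Ev 9: PC=4 idx=1 pred=N actual=N -> ctr[1]=0
Ev 10: PC=5 idx=2 pred=T actual=T -> ctr[2]=3
Ev 11: PC=3 idx=0 pred=N actual=T -> ctr[0]=1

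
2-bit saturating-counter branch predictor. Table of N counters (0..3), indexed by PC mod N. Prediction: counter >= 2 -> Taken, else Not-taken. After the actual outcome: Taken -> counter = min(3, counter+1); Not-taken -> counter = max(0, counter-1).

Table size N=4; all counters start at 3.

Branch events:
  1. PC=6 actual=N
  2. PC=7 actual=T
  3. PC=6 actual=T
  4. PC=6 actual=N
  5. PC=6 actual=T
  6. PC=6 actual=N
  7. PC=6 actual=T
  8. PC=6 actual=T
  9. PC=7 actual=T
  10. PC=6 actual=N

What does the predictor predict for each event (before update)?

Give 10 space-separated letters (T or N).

Answer: T T T T T T T T T T

Derivation:
Ev 1: PC=6 idx=2 pred=T actual=N -> ctr[2]=2
Ev 2: PC=7 idx=3 pred=T actual=T -> ctr[3]=3
Ev 3: PC=6 idx=2 pred=T actual=T -> ctr[2]=3
Ev 4: PC=6 idx=2 pred=T actual=N -> ctr[2]=2
Ev 5: PC=6 idx=2 pred=T actual=T -> ctr[2]=3
Ev 6: PC=6 idx=2 pred=T actual=N -> ctr[2]=2
Ev 7: PC=6 idx=2 pred=T actual=T -> ctr[2]=3
Ev 8: PC=6 idx=2 pred=T actual=T -> ctr[2]=3
Ev 9: PC=7 idx=3 pred=T actual=T -> ctr[3]=3
Ev 10: PC=6 idx=2 pred=T actual=N -> ctr[2]=2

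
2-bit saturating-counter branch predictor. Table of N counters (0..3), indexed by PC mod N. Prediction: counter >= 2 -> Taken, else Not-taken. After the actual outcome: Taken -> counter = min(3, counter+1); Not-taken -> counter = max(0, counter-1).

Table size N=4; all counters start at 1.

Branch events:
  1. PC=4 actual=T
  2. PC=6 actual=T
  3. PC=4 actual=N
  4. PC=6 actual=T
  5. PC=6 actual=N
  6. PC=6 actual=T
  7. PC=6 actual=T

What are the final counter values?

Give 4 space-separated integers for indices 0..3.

Ev 1: PC=4 idx=0 pred=N actual=T -> ctr[0]=2
Ev 2: PC=6 idx=2 pred=N actual=T -> ctr[2]=2
Ev 3: PC=4 idx=0 pred=T actual=N -> ctr[0]=1
Ev 4: PC=6 idx=2 pred=T actual=T -> ctr[2]=3
Ev 5: PC=6 idx=2 pred=T actual=N -> ctr[2]=2
Ev 6: PC=6 idx=2 pred=T actual=T -> ctr[2]=3
Ev 7: PC=6 idx=2 pred=T actual=T -> ctr[2]=3

Answer: 1 1 3 1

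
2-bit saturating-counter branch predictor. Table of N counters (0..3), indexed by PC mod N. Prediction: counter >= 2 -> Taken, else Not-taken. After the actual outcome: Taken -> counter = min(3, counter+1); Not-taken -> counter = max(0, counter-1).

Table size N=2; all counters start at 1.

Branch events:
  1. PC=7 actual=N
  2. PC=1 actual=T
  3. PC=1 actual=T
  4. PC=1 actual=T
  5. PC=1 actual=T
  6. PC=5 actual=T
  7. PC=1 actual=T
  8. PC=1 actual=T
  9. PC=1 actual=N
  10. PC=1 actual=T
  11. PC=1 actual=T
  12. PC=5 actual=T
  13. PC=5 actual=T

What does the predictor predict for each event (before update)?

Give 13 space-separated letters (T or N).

Answer: N N N T T T T T T T T T T

Derivation:
Ev 1: PC=7 idx=1 pred=N actual=N -> ctr[1]=0
Ev 2: PC=1 idx=1 pred=N actual=T -> ctr[1]=1
Ev 3: PC=1 idx=1 pred=N actual=T -> ctr[1]=2
Ev 4: PC=1 idx=1 pred=T actual=T -> ctr[1]=3
Ev 5: PC=1 idx=1 pred=T actual=T -> ctr[1]=3
Ev 6: PC=5 idx=1 pred=T actual=T -> ctr[1]=3
Ev 7: PC=1 idx=1 pred=T actual=T -> ctr[1]=3
Ev 8: PC=1 idx=1 pred=T actual=T -> ctr[1]=3
Ev 9: PC=1 idx=1 pred=T actual=N -> ctr[1]=2
Ev 10: PC=1 idx=1 pred=T actual=T -> ctr[1]=3
Ev 11: PC=1 idx=1 pred=T actual=T -> ctr[1]=3
Ev 12: PC=5 idx=1 pred=T actual=T -> ctr[1]=3
Ev 13: PC=5 idx=1 pred=T actual=T -> ctr[1]=3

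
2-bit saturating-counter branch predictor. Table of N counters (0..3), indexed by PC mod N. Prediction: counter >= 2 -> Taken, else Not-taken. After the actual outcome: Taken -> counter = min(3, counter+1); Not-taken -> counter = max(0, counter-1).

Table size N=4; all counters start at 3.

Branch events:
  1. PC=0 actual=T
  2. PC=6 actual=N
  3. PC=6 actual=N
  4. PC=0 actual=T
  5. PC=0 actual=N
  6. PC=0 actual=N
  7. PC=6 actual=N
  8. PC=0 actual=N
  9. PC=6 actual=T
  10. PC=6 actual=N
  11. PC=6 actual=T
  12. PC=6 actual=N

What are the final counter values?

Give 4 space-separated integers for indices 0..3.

Ev 1: PC=0 idx=0 pred=T actual=T -> ctr[0]=3
Ev 2: PC=6 idx=2 pred=T actual=N -> ctr[2]=2
Ev 3: PC=6 idx=2 pred=T actual=N -> ctr[2]=1
Ev 4: PC=0 idx=0 pred=T actual=T -> ctr[0]=3
Ev 5: PC=0 idx=0 pred=T actual=N -> ctr[0]=2
Ev 6: PC=0 idx=0 pred=T actual=N -> ctr[0]=1
Ev 7: PC=6 idx=2 pred=N actual=N -> ctr[2]=0
Ev 8: PC=0 idx=0 pred=N actual=N -> ctr[0]=0
Ev 9: PC=6 idx=2 pred=N actual=T -> ctr[2]=1
Ev 10: PC=6 idx=2 pred=N actual=N -> ctr[2]=0
Ev 11: PC=6 idx=2 pred=N actual=T -> ctr[2]=1
Ev 12: PC=6 idx=2 pred=N actual=N -> ctr[2]=0

Answer: 0 3 0 3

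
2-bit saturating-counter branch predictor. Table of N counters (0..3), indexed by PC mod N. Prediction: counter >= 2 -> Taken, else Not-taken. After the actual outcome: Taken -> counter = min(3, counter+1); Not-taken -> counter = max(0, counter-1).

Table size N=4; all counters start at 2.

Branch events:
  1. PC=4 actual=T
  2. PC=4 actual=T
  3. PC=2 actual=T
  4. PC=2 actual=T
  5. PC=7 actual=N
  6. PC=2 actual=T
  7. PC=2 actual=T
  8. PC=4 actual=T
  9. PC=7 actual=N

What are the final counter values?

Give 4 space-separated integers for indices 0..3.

Ev 1: PC=4 idx=0 pred=T actual=T -> ctr[0]=3
Ev 2: PC=4 idx=0 pred=T actual=T -> ctr[0]=3
Ev 3: PC=2 idx=2 pred=T actual=T -> ctr[2]=3
Ev 4: PC=2 idx=2 pred=T actual=T -> ctr[2]=3
Ev 5: PC=7 idx=3 pred=T actual=N -> ctr[3]=1
Ev 6: PC=2 idx=2 pred=T actual=T -> ctr[2]=3
Ev 7: PC=2 idx=2 pred=T actual=T -> ctr[2]=3
Ev 8: PC=4 idx=0 pred=T actual=T -> ctr[0]=3
Ev 9: PC=7 idx=3 pred=N actual=N -> ctr[3]=0

Answer: 3 2 3 0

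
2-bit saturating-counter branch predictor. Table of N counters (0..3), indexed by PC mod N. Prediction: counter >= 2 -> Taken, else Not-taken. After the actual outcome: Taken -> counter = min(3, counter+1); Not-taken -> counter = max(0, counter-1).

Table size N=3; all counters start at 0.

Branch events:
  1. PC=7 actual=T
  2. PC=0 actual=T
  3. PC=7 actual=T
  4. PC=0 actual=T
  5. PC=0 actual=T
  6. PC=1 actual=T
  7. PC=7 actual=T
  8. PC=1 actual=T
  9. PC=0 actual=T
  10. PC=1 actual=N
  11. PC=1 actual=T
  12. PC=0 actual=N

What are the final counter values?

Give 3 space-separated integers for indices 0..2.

Answer: 2 3 0

Derivation:
Ev 1: PC=7 idx=1 pred=N actual=T -> ctr[1]=1
Ev 2: PC=0 idx=0 pred=N actual=T -> ctr[0]=1
Ev 3: PC=7 idx=1 pred=N actual=T -> ctr[1]=2
Ev 4: PC=0 idx=0 pred=N actual=T -> ctr[0]=2
Ev 5: PC=0 idx=0 pred=T actual=T -> ctr[0]=3
Ev 6: PC=1 idx=1 pred=T actual=T -> ctr[1]=3
Ev 7: PC=7 idx=1 pred=T actual=T -> ctr[1]=3
Ev 8: PC=1 idx=1 pred=T actual=T -> ctr[1]=3
Ev 9: PC=0 idx=0 pred=T actual=T -> ctr[0]=3
Ev 10: PC=1 idx=1 pred=T actual=N -> ctr[1]=2
Ev 11: PC=1 idx=1 pred=T actual=T -> ctr[1]=3
Ev 12: PC=0 idx=0 pred=T actual=N -> ctr[0]=2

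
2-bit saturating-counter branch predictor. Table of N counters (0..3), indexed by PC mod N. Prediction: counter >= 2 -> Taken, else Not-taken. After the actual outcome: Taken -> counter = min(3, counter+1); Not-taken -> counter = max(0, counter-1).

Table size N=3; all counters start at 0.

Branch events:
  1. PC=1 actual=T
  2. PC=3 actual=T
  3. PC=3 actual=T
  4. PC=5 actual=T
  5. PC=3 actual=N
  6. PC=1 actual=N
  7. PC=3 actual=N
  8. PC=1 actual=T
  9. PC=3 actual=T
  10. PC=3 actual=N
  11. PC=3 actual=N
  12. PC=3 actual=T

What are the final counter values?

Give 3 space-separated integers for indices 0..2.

Answer: 1 1 1

Derivation:
Ev 1: PC=1 idx=1 pred=N actual=T -> ctr[1]=1
Ev 2: PC=3 idx=0 pred=N actual=T -> ctr[0]=1
Ev 3: PC=3 idx=0 pred=N actual=T -> ctr[0]=2
Ev 4: PC=5 idx=2 pred=N actual=T -> ctr[2]=1
Ev 5: PC=3 idx=0 pred=T actual=N -> ctr[0]=1
Ev 6: PC=1 idx=1 pred=N actual=N -> ctr[1]=0
Ev 7: PC=3 idx=0 pred=N actual=N -> ctr[0]=0
Ev 8: PC=1 idx=1 pred=N actual=T -> ctr[1]=1
Ev 9: PC=3 idx=0 pred=N actual=T -> ctr[0]=1
Ev 10: PC=3 idx=0 pred=N actual=N -> ctr[0]=0
Ev 11: PC=3 idx=0 pred=N actual=N -> ctr[0]=0
Ev 12: PC=3 idx=0 pred=N actual=T -> ctr[0]=1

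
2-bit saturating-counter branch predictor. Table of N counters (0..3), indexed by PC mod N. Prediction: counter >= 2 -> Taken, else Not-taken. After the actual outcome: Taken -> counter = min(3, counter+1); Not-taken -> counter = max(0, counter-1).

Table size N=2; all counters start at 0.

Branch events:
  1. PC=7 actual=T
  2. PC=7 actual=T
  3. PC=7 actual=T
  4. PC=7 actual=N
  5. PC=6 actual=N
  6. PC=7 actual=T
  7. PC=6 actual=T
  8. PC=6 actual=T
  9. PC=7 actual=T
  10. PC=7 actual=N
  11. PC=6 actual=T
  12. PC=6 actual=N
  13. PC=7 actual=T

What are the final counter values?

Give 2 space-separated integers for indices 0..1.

Ev 1: PC=7 idx=1 pred=N actual=T -> ctr[1]=1
Ev 2: PC=7 idx=1 pred=N actual=T -> ctr[1]=2
Ev 3: PC=7 idx=1 pred=T actual=T -> ctr[1]=3
Ev 4: PC=7 idx=1 pred=T actual=N -> ctr[1]=2
Ev 5: PC=6 idx=0 pred=N actual=N -> ctr[0]=0
Ev 6: PC=7 idx=1 pred=T actual=T -> ctr[1]=3
Ev 7: PC=6 idx=0 pred=N actual=T -> ctr[0]=1
Ev 8: PC=6 idx=0 pred=N actual=T -> ctr[0]=2
Ev 9: PC=7 idx=1 pred=T actual=T -> ctr[1]=3
Ev 10: PC=7 idx=1 pred=T actual=N -> ctr[1]=2
Ev 11: PC=6 idx=0 pred=T actual=T -> ctr[0]=3
Ev 12: PC=6 idx=0 pred=T actual=N -> ctr[0]=2
Ev 13: PC=7 idx=1 pred=T actual=T -> ctr[1]=3

Answer: 2 3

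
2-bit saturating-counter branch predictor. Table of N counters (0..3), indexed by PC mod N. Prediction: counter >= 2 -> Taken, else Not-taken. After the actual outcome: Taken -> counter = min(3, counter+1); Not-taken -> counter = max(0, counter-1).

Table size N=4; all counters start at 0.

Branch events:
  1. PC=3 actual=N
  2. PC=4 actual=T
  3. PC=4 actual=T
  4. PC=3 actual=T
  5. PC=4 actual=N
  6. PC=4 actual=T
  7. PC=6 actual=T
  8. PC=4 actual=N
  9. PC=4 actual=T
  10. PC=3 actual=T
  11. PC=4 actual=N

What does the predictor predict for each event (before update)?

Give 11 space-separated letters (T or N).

Answer: N N N N T N N T N N T

Derivation:
Ev 1: PC=3 idx=3 pred=N actual=N -> ctr[3]=0
Ev 2: PC=4 idx=0 pred=N actual=T -> ctr[0]=1
Ev 3: PC=4 idx=0 pred=N actual=T -> ctr[0]=2
Ev 4: PC=3 idx=3 pred=N actual=T -> ctr[3]=1
Ev 5: PC=4 idx=0 pred=T actual=N -> ctr[0]=1
Ev 6: PC=4 idx=0 pred=N actual=T -> ctr[0]=2
Ev 7: PC=6 idx=2 pred=N actual=T -> ctr[2]=1
Ev 8: PC=4 idx=0 pred=T actual=N -> ctr[0]=1
Ev 9: PC=4 idx=0 pred=N actual=T -> ctr[0]=2
Ev 10: PC=3 idx=3 pred=N actual=T -> ctr[3]=2
Ev 11: PC=4 idx=0 pred=T actual=N -> ctr[0]=1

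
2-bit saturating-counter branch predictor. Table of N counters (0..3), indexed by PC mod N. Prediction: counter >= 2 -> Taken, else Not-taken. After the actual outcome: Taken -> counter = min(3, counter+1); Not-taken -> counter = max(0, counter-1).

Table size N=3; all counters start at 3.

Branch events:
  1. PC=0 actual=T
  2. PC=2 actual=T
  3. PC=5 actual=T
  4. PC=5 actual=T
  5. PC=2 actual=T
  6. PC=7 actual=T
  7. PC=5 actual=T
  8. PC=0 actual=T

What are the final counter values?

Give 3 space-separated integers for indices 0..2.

Answer: 3 3 3

Derivation:
Ev 1: PC=0 idx=0 pred=T actual=T -> ctr[0]=3
Ev 2: PC=2 idx=2 pred=T actual=T -> ctr[2]=3
Ev 3: PC=5 idx=2 pred=T actual=T -> ctr[2]=3
Ev 4: PC=5 idx=2 pred=T actual=T -> ctr[2]=3
Ev 5: PC=2 idx=2 pred=T actual=T -> ctr[2]=3
Ev 6: PC=7 idx=1 pred=T actual=T -> ctr[1]=3
Ev 7: PC=5 idx=2 pred=T actual=T -> ctr[2]=3
Ev 8: PC=0 idx=0 pred=T actual=T -> ctr[0]=3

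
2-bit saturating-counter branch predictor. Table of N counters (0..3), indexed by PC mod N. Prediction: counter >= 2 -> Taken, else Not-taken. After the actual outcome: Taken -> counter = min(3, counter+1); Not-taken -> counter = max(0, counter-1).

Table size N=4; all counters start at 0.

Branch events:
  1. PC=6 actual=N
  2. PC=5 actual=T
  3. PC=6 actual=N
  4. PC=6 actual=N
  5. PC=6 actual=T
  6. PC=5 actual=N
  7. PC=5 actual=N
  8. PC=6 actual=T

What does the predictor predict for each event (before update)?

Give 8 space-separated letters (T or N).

Ev 1: PC=6 idx=2 pred=N actual=N -> ctr[2]=0
Ev 2: PC=5 idx=1 pred=N actual=T -> ctr[1]=1
Ev 3: PC=6 idx=2 pred=N actual=N -> ctr[2]=0
Ev 4: PC=6 idx=2 pred=N actual=N -> ctr[2]=0
Ev 5: PC=6 idx=2 pred=N actual=T -> ctr[2]=1
Ev 6: PC=5 idx=1 pred=N actual=N -> ctr[1]=0
Ev 7: PC=5 idx=1 pred=N actual=N -> ctr[1]=0
Ev 8: PC=6 idx=2 pred=N actual=T -> ctr[2]=2

Answer: N N N N N N N N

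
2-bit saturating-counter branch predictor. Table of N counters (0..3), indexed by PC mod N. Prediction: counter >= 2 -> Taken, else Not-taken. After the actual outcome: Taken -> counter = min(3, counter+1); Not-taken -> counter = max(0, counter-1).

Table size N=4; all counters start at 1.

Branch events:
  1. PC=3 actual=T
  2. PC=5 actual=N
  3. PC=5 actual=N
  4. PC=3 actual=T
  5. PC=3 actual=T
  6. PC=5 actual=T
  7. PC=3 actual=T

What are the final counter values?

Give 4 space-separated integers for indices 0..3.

Ev 1: PC=3 idx=3 pred=N actual=T -> ctr[3]=2
Ev 2: PC=5 idx=1 pred=N actual=N -> ctr[1]=0
Ev 3: PC=5 idx=1 pred=N actual=N -> ctr[1]=0
Ev 4: PC=3 idx=3 pred=T actual=T -> ctr[3]=3
Ev 5: PC=3 idx=3 pred=T actual=T -> ctr[3]=3
Ev 6: PC=5 idx=1 pred=N actual=T -> ctr[1]=1
Ev 7: PC=3 idx=3 pred=T actual=T -> ctr[3]=3

Answer: 1 1 1 3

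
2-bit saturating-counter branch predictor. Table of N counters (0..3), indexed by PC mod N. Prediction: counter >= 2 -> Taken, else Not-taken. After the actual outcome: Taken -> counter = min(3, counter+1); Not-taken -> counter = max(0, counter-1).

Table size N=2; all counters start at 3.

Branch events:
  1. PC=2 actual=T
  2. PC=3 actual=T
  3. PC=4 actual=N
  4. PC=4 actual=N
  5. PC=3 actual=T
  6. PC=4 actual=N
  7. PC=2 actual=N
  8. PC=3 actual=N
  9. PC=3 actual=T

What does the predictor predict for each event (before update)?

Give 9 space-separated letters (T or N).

Ev 1: PC=2 idx=0 pred=T actual=T -> ctr[0]=3
Ev 2: PC=3 idx=1 pred=T actual=T -> ctr[1]=3
Ev 3: PC=4 idx=0 pred=T actual=N -> ctr[0]=2
Ev 4: PC=4 idx=0 pred=T actual=N -> ctr[0]=1
Ev 5: PC=3 idx=1 pred=T actual=T -> ctr[1]=3
Ev 6: PC=4 idx=0 pred=N actual=N -> ctr[0]=0
Ev 7: PC=2 idx=0 pred=N actual=N -> ctr[0]=0
Ev 8: PC=3 idx=1 pred=T actual=N -> ctr[1]=2
Ev 9: PC=3 idx=1 pred=T actual=T -> ctr[1]=3

Answer: T T T T T N N T T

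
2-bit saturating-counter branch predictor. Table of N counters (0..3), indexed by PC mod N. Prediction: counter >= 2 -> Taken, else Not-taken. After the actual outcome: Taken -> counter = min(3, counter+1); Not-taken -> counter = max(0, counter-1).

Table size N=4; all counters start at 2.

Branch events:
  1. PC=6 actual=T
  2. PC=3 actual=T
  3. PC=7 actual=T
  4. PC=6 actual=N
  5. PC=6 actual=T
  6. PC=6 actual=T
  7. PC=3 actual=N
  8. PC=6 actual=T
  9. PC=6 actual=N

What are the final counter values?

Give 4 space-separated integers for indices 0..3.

Answer: 2 2 2 2

Derivation:
Ev 1: PC=6 idx=2 pred=T actual=T -> ctr[2]=3
Ev 2: PC=3 idx=3 pred=T actual=T -> ctr[3]=3
Ev 3: PC=7 idx=3 pred=T actual=T -> ctr[3]=3
Ev 4: PC=6 idx=2 pred=T actual=N -> ctr[2]=2
Ev 5: PC=6 idx=2 pred=T actual=T -> ctr[2]=3
Ev 6: PC=6 idx=2 pred=T actual=T -> ctr[2]=3
Ev 7: PC=3 idx=3 pred=T actual=N -> ctr[3]=2
Ev 8: PC=6 idx=2 pred=T actual=T -> ctr[2]=3
Ev 9: PC=6 idx=2 pred=T actual=N -> ctr[2]=2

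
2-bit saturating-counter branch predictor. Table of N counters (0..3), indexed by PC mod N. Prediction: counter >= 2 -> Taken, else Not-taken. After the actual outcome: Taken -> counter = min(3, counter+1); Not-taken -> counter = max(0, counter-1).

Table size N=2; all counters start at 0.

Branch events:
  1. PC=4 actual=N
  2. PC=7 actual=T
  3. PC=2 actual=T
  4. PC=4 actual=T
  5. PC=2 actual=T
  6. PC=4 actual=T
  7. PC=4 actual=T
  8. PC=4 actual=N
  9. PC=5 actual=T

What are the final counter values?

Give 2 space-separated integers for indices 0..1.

Answer: 2 2

Derivation:
Ev 1: PC=4 idx=0 pred=N actual=N -> ctr[0]=0
Ev 2: PC=7 idx=1 pred=N actual=T -> ctr[1]=1
Ev 3: PC=2 idx=0 pred=N actual=T -> ctr[0]=1
Ev 4: PC=4 idx=0 pred=N actual=T -> ctr[0]=2
Ev 5: PC=2 idx=0 pred=T actual=T -> ctr[0]=3
Ev 6: PC=4 idx=0 pred=T actual=T -> ctr[0]=3
Ev 7: PC=4 idx=0 pred=T actual=T -> ctr[0]=3
Ev 8: PC=4 idx=0 pred=T actual=N -> ctr[0]=2
Ev 9: PC=5 idx=1 pred=N actual=T -> ctr[1]=2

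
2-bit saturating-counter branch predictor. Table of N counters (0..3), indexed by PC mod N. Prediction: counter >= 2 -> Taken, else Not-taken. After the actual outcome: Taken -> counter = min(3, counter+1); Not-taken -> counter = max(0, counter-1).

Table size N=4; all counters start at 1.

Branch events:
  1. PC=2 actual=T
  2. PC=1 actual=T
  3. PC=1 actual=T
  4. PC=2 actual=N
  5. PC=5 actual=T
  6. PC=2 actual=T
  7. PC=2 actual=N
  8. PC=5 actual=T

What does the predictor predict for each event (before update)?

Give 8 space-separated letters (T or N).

Ev 1: PC=2 idx=2 pred=N actual=T -> ctr[2]=2
Ev 2: PC=1 idx=1 pred=N actual=T -> ctr[1]=2
Ev 3: PC=1 idx=1 pred=T actual=T -> ctr[1]=3
Ev 4: PC=2 idx=2 pred=T actual=N -> ctr[2]=1
Ev 5: PC=5 idx=1 pred=T actual=T -> ctr[1]=3
Ev 6: PC=2 idx=2 pred=N actual=T -> ctr[2]=2
Ev 7: PC=2 idx=2 pred=T actual=N -> ctr[2]=1
Ev 8: PC=5 idx=1 pred=T actual=T -> ctr[1]=3

Answer: N N T T T N T T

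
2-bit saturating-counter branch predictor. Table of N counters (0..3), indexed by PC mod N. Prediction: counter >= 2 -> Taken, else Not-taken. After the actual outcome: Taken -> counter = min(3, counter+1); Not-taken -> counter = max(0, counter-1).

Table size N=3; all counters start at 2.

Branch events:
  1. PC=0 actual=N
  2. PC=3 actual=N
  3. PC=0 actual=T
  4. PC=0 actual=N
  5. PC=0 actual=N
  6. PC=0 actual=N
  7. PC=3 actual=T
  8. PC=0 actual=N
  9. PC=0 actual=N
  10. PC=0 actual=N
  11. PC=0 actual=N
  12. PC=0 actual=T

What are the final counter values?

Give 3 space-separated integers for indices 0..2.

Ev 1: PC=0 idx=0 pred=T actual=N -> ctr[0]=1
Ev 2: PC=3 idx=0 pred=N actual=N -> ctr[0]=0
Ev 3: PC=0 idx=0 pred=N actual=T -> ctr[0]=1
Ev 4: PC=0 idx=0 pred=N actual=N -> ctr[0]=0
Ev 5: PC=0 idx=0 pred=N actual=N -> ctr[0]=0
Ev 6: PC=0 idx=0 pred=N actual=N -> ctr[0]=0
Ev 7: PC=3 idx=0 pred=N actual=T -> ctr[0]=1
Ev 8: PC=0 idx=0 pred=N actual=N -> ctr[0]=0
Ev 9: PC=0 idx=0 pred=N actual=N -> ctr[0]=0
Ev 10: PC=0 idx=0 pred=N actual=N -> ctr[0]=0
Ev 11: PC=0 idx=0 pred=N actual=N -> ctr[0]=0
Ev 12: PC=0 idx=0 pred=N actual=T -> ctr[0]=1

Answer: 1 2 2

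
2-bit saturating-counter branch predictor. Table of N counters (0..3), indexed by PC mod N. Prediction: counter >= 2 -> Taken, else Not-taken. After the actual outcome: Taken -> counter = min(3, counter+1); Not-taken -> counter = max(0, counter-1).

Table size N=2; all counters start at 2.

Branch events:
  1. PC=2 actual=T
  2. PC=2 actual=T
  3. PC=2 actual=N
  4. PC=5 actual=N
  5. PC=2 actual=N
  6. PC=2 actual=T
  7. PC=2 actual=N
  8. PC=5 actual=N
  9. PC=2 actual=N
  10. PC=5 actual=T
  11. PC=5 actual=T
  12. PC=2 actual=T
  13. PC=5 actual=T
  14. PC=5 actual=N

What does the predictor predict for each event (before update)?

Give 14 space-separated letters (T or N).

Ev 1: PC=2 idx=0 pred=T actual=T -> ctr[0]=3
Ev 2: PC=2 idx=0 pred=T actual=T -> ctr[0]=3
Ev 3: PC=2 idx=0 pred=T actual=N -> ctr[0]=2
Ev 4: PC=5 idx=1 pred=T actual=N -> ctr[1]=1
Ev 5: PC=2 idx=0 pred=T actual=N -> ctr[0]=1
Ev 6: PC=2 idx=0 pred=N actual=T -> ctr[0]=2
Ev 7: PC=2 idx=0 pred=T actual=N -> ctr[0]=1
Ev 8: PC=5 idx=1 pred=N actual=N -> ctr[1]=0
Ev 9: PC=2 idx=0 pred=N actual=N -> ctr[0]=0
Ev 10: PC=5 idx=1 pred=N actual=T -> ctr[1]=1
Ev 11: PC=5 idx=1 pred=N actual=T -> ctr[1]=2
Ev 12: PC=2 idx=0 pred=N actual=T -> ctr[0]=1
Ev 13: PC=5 idx=1 pred=T actual=T -> ctr[1]=3
Ev 14: PC=5 idx=1 pred=T actual=N -> ctr[1]=2

Answer: T T T T T N T N N N N N T T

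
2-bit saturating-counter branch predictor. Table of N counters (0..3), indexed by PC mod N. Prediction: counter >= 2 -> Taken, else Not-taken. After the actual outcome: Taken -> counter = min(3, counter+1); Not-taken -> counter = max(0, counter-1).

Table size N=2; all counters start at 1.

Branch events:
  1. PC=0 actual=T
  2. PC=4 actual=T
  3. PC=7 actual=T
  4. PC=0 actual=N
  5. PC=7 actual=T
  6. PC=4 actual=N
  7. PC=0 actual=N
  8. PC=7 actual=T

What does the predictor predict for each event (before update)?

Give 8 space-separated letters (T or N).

Answer: N T N T T T N T

Derivation:
Ev 1: PC=0 idx=0 pred=N actual=T -> ctr[0]=2
Ev 2: PC=4 idx=0 pred=T actual=T -> ctr[0]=3
Ev 3: PC=7 idx=1 pred=N actual=T -> ctr[1]=2
Ev 4: PC=0 idx=0 pred=T actual=N -> ctr[0]=2
Ev 5: PC=7 idx=1 pred=T actual=T -> ctr[1]=3
Ev 6: PC=4 idx=0 pred=T actual=N -> ctr[0]=1
Ev 7: PC=0 idx=0 pred=N actual=N -> ctr[0]=0
Ev 8: PC=7 idx=1 pred=T actual=T -> ctr[1]=3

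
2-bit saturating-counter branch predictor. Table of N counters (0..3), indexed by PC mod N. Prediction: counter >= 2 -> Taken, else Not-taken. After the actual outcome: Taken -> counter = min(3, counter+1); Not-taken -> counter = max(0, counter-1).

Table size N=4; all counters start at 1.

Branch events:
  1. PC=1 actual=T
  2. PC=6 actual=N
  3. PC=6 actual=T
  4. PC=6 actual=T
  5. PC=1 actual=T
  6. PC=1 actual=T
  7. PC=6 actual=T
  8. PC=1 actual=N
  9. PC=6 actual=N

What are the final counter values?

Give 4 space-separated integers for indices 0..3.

Ev 1: PC=1 idx=1 pred=N actual=T -> ctr[1]=2
Ev 2: PC=6 idx=2 pred=N actual=N -> ctr[2]=0
Ev 3: PC=6 idx=2 pred=N actual=T -> ctr[2]=1
Ev 4: PC=6 idx=2 pred=N actual=T -> ctr[2]=2
Ev 5: PC=1 idx=1 pred=T actual=T -> ctr[1]=3
Ev 6: PC=1 idx=1 pred=T actual=T -> ctr[1]=3
Ev 7: PC=6 idx=2 pred=T actual=T -> ctr[2]=3
Ev 8: PC=1 idx=1 pred=T actual=N -> ctr[1]=2
Ev 9: PC=6 idx=2 pred=T actual=N -> ctr[2]=2

Answer: 1 2 2 1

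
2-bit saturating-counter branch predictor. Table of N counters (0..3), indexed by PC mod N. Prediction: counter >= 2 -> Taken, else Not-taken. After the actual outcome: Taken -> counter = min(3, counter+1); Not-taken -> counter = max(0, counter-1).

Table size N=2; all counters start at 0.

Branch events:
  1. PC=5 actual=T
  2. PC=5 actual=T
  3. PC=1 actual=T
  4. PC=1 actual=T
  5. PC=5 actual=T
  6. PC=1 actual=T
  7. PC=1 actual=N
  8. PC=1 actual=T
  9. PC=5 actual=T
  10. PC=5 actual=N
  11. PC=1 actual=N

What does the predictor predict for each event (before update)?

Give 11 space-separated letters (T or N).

Ev 1: PC=5 idx=1 pred=N actual=T -> ctr[1]=1
Ev 2: PC=5 idx=1 pred=N actual=T -> ctr[1]=2
Ev 3: PC=1 idx=1 pred=T actual=T -> ctr[1]=3
Ev 4: PC=1 idx=1 pred=T actual=T -> ctr[1]=3
Ev 5: PC=5 idx=1 pred=T actual=T -> ctr[1]=3
Ev 6: PC=1 idx=1 pred=T actual=T -> ctr[1]=3
Ev 7: PC=1 idx=1 pred=T actual=N -> ctr[1]=2
Ev 8: PC=1 idx=1 pred=T actual=T -> ctr[1]=3
Ev 9: PC=5 idx=1 pred=T actual=T -> ctr[1]=3
Ev 10: PC=5 idx=1 pred=T actual=N -> ctr[1]=2
Ev 11: PC=1 idx=1 pred=T actual=N -> ctr[1]=1

Answer: N N T T T T T T T T T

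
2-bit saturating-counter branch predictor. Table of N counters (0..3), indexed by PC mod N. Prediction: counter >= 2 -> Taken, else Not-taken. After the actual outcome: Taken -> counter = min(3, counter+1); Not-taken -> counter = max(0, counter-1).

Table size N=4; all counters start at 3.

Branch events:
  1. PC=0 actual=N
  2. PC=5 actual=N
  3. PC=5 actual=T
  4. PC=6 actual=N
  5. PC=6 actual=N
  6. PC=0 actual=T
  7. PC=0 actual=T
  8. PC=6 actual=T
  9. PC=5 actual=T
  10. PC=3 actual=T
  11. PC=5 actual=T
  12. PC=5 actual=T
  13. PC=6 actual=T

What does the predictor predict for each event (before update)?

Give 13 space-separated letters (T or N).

Ev 1: PC=0 idx=0 pred=T actual=N -> ctr[0]=2
Ev 2: PC=5 idx=1 pred=T actual=N -> ctr[1]=2
Ev 3: PC=5 idx=1 pred=T actual=T -> ctr[1]=3
Ev 4: PC=6 idx=2 pred=T actual=N -> ctr[2]=2
Ev 5: PC=6 idx=2 pred=T actual=N -> ctr[2]=1
Ev 6: PC=0 idx=0 pred=T actual=T -> ctr[0]=3
Ev 7: PC=0 idx=0 pred=T actual=T -> ctr[0]=3
Ev 8: PC=6 idx=2 pred=N actual=T -> ctr[2]=2
Ev 9: PC=5 idx=1 pred=T actual=T -> ctr[1]=3
Ev 10: PC=3 idx=3 pred=T actual=T -> ctr[3]=3
Ev 11: PC=5 idx=1 pred=T actual=T -> ctr[1]=3
Ev 12: PC=5 idx=1 pred=T actual=T -> ctr[1]=3
Ev 13: PC=6 idx=2 pred=T actual=T -> ctr[2]=3

Answer: T T T T T T T N T T T T T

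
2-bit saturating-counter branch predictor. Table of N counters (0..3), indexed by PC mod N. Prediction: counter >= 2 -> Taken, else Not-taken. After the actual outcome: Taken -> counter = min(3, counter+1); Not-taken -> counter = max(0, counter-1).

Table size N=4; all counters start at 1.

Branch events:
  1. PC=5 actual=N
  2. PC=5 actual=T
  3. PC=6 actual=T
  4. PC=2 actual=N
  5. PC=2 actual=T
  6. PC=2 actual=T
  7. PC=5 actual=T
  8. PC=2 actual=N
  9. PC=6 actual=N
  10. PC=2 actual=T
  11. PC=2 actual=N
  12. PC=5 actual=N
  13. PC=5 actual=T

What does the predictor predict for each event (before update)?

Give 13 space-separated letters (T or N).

Answer: N N N T N T N T T N T T N

Derivation:
Ev 1: PC=5 idx=1 pred=N actual=N -> ctr[1]=0
Ev 2: PC=5 idx=1 pred=N actual=T -> ctr[1]=1
Ev 3: PC=6 idx=2 pred=N actual=T -> ctr[2]=2
Ev 4: PC=2 idx=2 pred=T actual=N -> ctr[2]=1
Ev 5: PC=2 idx=2 pred=N actual=T -> ctr[2]=2
Ev 6: PC=2 idx=2 pred=T actual=T -> ctr[2]=3
Ev 7: PC=5 idx=1 pred=N actual=T -> ctr[1]=2
Ev 8: PC=2 idx=2 pred=T actual=N -> ctr[2]=2
Ev 9: PC=6 idx=2 pred=T actual=N -> ctr[2]=1
Ev 10: PC=2 idx=2 pred=N actual=T -> ctr[2]=2
Ev 11: PC=2 idx=2 pred=T actual=N -> ctr[2]=1
Ev 12: PC=5 idx=1 pred=T actual=N -> ctr[1]=1
Ev 13: PC=5 idx=1 pred=N actual=T -> ctr[1]=2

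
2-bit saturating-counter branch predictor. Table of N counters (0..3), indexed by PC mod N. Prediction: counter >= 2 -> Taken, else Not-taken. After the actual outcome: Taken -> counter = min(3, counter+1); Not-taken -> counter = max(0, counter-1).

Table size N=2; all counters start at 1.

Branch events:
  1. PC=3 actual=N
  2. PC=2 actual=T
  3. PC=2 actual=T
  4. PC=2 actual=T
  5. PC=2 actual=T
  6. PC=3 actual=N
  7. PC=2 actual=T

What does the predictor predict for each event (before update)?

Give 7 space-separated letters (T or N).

Ev 1: PC=3 idx=1 pred=N actual=N -> ctr[1]=0
Ev 2: PC=2 idx=0 pred=N actual=T -> ctr[0]=2
Ev 3: PC=2 idx=0 pred=T actual=T -> ctr[0]=3
Ev 4: PC=2 idx=0 pred=T actual=T -> ctr[0]=3
Ev 5: PC=2 idx=0 pred=T actual=T -> ctr[0]=3
Ev 6: PC=3 idx=1 pred=N actual=N -> ctr[1]=0
Ev 7: PC=2 idx=0 pred=T actual=T -> ctr[0]=3

Answer: N N T T T N T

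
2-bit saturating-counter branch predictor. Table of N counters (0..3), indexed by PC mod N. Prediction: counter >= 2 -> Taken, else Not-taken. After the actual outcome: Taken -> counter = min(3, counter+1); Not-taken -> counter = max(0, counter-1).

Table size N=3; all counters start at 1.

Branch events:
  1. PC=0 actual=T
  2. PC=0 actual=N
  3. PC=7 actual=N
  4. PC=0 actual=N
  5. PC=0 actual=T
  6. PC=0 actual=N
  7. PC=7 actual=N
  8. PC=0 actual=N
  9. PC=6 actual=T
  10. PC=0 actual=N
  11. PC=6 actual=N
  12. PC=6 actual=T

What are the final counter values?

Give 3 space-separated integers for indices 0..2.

Answer: 1 0 1

Derivation:
Ev 1: PC=0 idx=0 pred=N actual=T -> ctr[0]=2
Ev 2: PC=0 idx=0 pred=T actual=N -> ctr[0]=1
Ev 3: PC=7 idx=1 pred=N actual=N -> ctr[1]=0
Ev 4: PC=0 idx=0 pred=N actual=N -> ctr[0]=0
Ev 5: PC=0 idx=0 pred=N actual=T -> ctr[0]=1
Ev 6: PC=0 idx=0 pred=N actual=N -> ctr[0]=0
Ev 7: PC=7 idx=1 pred=N actual=N -> ctr[1]=0
Ev 8: PC=0 idx=0 pred=N actual=N -> ctr[0]=0
Ev 9: PC=6 idx=0 pred=N actual=T -> ctr[0]=1
Ev 10: PC=0 idx=0 pred=N actual=N -> ctr[0]=0
Ev 11: PC=6 idx=0 pred=N actual=N -> ctr[0]=0
Ev 12: PC=6 idx=0 pred=N actual=T -> ctr[0]=1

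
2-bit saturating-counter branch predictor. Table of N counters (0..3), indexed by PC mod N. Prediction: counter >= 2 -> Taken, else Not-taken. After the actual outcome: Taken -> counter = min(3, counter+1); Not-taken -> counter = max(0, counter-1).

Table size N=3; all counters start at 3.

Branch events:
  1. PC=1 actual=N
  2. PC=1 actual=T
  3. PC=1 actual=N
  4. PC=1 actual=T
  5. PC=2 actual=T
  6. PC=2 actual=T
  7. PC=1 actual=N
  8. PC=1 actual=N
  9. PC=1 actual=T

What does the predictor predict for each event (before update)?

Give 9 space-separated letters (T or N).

Answer: T T T T T T T T N

Derivation:
Ev 1: PC=1 idx=1 pred=T actual=N -> ctr[1]=2
Ev 2: PC=1 idx=1 pred=T actual=T -> ctr[1]=3
Ev 3: PC=1 idx=1 pred=T actual=N -> ctr[1]=2
Ev 4: PC=1 idx=1 pred=T actual=T -> ctr[1]=3
Ev 5: PC=2 idx=2 pred=T actual=T -> ctr[2]=3
Ev 6: PC=2 idx=2 pred=T actual=T -> ctr[2]=3
Ev 7: PC=1 idx=1 pred=T actual=N -> ctr[1]=2
Ev 8: PC=1 idx=1 pred=T actual=N -> ctr[1]=1
Ev 9: PC=1 idx=1 pred=N actual=T -> ctr[1]=2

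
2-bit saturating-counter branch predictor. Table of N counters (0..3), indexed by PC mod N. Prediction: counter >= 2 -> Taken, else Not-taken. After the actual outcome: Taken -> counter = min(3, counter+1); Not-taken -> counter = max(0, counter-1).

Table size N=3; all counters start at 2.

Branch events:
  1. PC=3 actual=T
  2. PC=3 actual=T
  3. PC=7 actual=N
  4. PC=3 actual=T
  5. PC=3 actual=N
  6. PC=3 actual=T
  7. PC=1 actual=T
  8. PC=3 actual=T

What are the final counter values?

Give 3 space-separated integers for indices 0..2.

Answer: 3 2 2

Derivation:
Ev 1: PC=3 idx=0 pred=T actual=T -> ctr[0]=3
Ev 2: PC=3 idx=0 pred=T actual=T -> ctr[0]=3
Ev 3: PC=7 idx=1 pred=T actual=N -> ctr[1]=1
Ev 4: PC=3 idx=0 pred=T actual=T -> ctr[0]=3
Ev 5: PC=3 idx=0 pred=T actual=N -> ctr[0]=2
Ev 6: PC=3 idx=0 pred=T actual=T -> ctr[0]=3
Ev 7: PC=1 idx=1 pred=N actual=T -> ctr[1]=2
Ev 8: PC=3 idx=0 pred=T actual=T -> ctr[0]=3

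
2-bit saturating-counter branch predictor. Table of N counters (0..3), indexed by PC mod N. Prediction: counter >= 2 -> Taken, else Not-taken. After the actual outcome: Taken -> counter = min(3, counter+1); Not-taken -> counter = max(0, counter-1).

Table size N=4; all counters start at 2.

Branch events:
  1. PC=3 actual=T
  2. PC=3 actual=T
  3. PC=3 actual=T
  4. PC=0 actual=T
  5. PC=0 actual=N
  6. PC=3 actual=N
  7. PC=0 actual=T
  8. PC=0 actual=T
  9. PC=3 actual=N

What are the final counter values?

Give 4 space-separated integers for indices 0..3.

Ev 1: PC=3 idx=3 pred=T actual=T -> ctr[3]=3
Ev 2: PC=3 idx=3 pred=T actual=T -> ctr[3]=3
Ev 3: PC=3 idx=3 pred=T actual=T -> ctr[3]=3
Ev 4: PC=0 idx=0 pred=T actual=T -> ctr[0]=3
Ev 5: PC=0 idx=0 pred=T actual=N -> ctr[0]=2
Ev 6: PC=3 idx=3 pred=T actual=N -> ctr[3]=2
Ev 7: PC=0 idx=0 pred=T actual=T -> ctr[0]=3
Ev 8: PC=0 idx=0 pred=T actual=T -> ctr[0]=3
Ev 9: PC=3 idx=3 pred=T actual=N -> ctr[3]=1

Answer: 3 2 2 1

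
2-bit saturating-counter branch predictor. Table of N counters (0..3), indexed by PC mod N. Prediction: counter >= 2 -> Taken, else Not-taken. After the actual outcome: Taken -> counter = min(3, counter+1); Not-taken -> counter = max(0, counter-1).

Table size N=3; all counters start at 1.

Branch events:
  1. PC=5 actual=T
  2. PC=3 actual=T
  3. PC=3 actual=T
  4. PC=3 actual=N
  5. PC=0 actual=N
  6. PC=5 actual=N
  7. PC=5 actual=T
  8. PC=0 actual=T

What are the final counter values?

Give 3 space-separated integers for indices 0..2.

Answer: 2 1 2

Derivation:
Ev 1: PC=5 idx=2 pred=N actual=T -> ctr[2]=2
Ev 2: PC=3 idx=0 pred=N actual=T -> ctr[0]=2
Ev 3: PC=3 idx=0 pred=T actual=T -> ctr[0]=3
Ev 4: PC=3 idx=0 pred=T actual=N -> ctr[0]=2
Ev 5: PC=0 idx=0 pred=T actual=N -> ctr[0]=1
Ev 6: PC=5 idx=2 pred=T actual=N -> ctr[2]=1
Ev 7: PC=5 idx=2 pred=N actual=T -> ctr[2]=2
Ev 8: PC=0 idx=0 pred=N actual=T -> ctr[0]=2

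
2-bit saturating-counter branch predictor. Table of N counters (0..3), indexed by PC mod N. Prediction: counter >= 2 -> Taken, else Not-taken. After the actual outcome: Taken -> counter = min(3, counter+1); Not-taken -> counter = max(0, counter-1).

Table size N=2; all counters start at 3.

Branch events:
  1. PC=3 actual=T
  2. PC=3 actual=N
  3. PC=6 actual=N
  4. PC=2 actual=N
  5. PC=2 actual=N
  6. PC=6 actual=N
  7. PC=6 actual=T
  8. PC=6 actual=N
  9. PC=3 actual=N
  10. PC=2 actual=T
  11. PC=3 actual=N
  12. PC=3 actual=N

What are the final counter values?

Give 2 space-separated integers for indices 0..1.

Answer: 1 0

Derivation:
Ev 1: PC=3 idx=1 pred=T actual=T -> ctr[1]=3
Ev 2: PC=3 idx=1 pred=T actual=N -> ctr[1]=2
Ev 3: PC=6 idx=0 pred=T actual=N -> ctr[0]=2
Ev 4: PC=2 idx=0 pred=T actual=N -> ctr[0]=1
Ev 5: PC=2 idx=0 pred=N actual=N -> ctr[0]=0
Ev 6: PC=6 idx=0 pred=N actual=N -> ctr[0]=0
Ev 7: PC=6 idx=0 pred=N actual=T -> ctr[0]=1
Ev 8: PC=6 idx=0 pred=N actual=N -> ctr[0]=0
Ev 9: PC=3 idx=1 pred=T actual=N -> ctr[1]=1
Ev 10: PC=2 idx=0 pred=N actual=T -> ctr[0]=1
Ev 11: PC=3 idx=1 pred=N actual=N -> ctr[1]=0
Ev 12: PC=3 idx=1 pred=N actual=N -> ctr[1]=0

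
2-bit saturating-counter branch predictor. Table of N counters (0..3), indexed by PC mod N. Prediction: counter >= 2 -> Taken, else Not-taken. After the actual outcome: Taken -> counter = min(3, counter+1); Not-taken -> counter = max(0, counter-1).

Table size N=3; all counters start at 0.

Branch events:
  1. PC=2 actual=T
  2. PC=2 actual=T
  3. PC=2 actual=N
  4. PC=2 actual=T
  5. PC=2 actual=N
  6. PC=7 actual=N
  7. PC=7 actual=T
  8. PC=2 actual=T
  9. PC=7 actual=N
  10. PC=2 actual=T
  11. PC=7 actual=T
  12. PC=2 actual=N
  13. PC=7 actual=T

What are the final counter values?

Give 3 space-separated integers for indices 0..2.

Ev 1: PC=2 idx=2 pred=N actual=T -> ctr[2]=1
Ev 2: PC=2 idx=2 pred=N actual=T -> ctr[2]=2
Ev 3: PC=2 idx=2 pred=T actual=N -> ctr[2]=1
Ev 4: PC=2 idx=2 pred=N actual=T -> ctr[2]=2
Ev 5: PC=2 idx=2 pred=T actual=N -> ctr[2]=1
Ev 6: PC=7 idx=1 pred=N actual=N -> ctr[1]=0
Ev 7: PC=7 idx=1 pred=N actual=T -> ctr[1]=1
Ev 8: PC=2 idx=2 pred=N actual=T -> ctr[2]=2
Ev 9: PC=7 idx=1 pred=N actual=N -> ctr[1]=0
Ev 10: PC=2 idx=2 pred=T actual=T -> ctr[2]=3
Ev 11: PC=7 idx=1 pred=N actual=T -> ctr[1]=1
Ev 12: PC=2 idx=2 pred=T actual=N -> ctr[2]=2
Ev 13: PC=7 idx=1 pred=N actual=T -> ctr[1]=2

Answer: 0 2 2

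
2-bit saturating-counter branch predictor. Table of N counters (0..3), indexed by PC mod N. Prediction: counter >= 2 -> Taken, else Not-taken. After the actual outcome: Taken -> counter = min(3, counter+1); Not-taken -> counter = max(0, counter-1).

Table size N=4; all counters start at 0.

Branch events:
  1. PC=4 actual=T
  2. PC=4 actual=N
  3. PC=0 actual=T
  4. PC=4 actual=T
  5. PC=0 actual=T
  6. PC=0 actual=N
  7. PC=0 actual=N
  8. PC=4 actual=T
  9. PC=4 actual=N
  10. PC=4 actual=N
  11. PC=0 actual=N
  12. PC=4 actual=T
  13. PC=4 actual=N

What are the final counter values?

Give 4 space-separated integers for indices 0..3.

Ev 1: PC=4 idx=0 pred=N actual=T -> ctr[0]=1
Ev 2: PC=4 idx=0 pred=N actual=N -> ctr[0]=0
Ev 3: PC=0 idx=0 pred=N actual=T -> ctr[0]=1
Ev 4: PC=4 idx=0 pred=N actual=T -> ctr[0]=2
Ev 5: PC=0 idx=0 pred=T actual=T -> ctr[0]=3
Ev 6: PC=0 idx=0 pred=T actual=N -> ctr[0]=2
Ev 7: PC=0 idx=0 pred=T actual=N -> ctr[0]=1
Ev 8: PC=4 idx=0 pred=N actual=T -> ctr[0]=2
Ev 9: PC=4 idx=0 pred=T actual=N -> ctr[0]=1
Ev 10: PC=4 idx=0 pred=N actual=N -> ctr[0]=0
Ev 11: PC=0 idx=0 pred=N actual=N -> ctr[0]=0
Ev 12: PC=4 idx=0 pred=N actual=T -> ctr[0]=1
Ev 13: PC=4 idx=0 pred=N actual=N -> ctr[0]=0

Answer: 0 0 0 0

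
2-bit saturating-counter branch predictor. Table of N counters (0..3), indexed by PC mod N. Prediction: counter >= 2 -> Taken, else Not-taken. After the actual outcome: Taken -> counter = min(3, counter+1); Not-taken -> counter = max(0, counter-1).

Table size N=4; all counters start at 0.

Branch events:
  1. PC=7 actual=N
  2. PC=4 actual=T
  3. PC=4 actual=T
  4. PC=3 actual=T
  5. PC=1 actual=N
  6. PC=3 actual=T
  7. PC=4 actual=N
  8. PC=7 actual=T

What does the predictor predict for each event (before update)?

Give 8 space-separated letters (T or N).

Ev 1: PC=7 idx=3 pred=N actual=N -> ctr[3]=0
Ev 2: PC=4 idx=0 pred=N actual=T -> ctr[0]=1
Ev 3: PC=4 idx=0 pred=N actual=T -> ctr[0]=2
Ev 4: PC=3 idx=3 pred=N actual=T -> ctr[3]=1
Ev 5: PC=1 idx=1 pred=N actual=N -> ctr[1]=0
Ev 6: PC=3 idx=3 pred=N actual=T -> ctr[3]=2
Ev 7: PC=4 idx=0 pred=T actual=N -> ctr[0]=1
Ev 8: PC=7 idx=3 pred=T actual=T -> ctr[3]=3

Answer: N N N N N N T T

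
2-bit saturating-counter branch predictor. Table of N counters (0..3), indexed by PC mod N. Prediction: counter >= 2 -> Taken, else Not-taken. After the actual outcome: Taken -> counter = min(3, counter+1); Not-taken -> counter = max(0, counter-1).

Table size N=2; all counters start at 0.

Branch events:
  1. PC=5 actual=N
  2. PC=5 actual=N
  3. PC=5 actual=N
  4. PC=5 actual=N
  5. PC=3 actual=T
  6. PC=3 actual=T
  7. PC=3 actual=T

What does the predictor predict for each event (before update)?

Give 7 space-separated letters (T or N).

Ev 1: PC=5 idx=1 pred=N actual=N -> ctr[1]=0
Ev 2: PC=5 idx=1 pred=N actual=N -> ctr[1]=0
Ev 3: PC=5 idx=1 pred=N actual=N -> ctr[1]=0
Ev 4: PC=5 idx=1 pred=N actual=N -> ctr[1]=0
Ev 5: PC=3 idx=1 pred=N actual=T -> ctr[1]=1
Ev 6: PC=3 idx=1 pred=N actual=T -> ctr[1]=2
Ev 7: PC=3 idx=1 pred=T actual=T -> ctr[1]=3

Answer: N N N N N N T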